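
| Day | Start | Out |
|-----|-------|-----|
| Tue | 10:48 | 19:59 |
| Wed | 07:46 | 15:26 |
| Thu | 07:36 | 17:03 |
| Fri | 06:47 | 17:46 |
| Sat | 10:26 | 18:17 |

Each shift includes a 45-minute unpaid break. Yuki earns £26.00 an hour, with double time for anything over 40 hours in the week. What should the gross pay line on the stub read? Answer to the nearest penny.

Tue: 10:48–19:59 = 9 h 11 min; less 45 min break → 8 h 26 min
Wed: 07:46–15:26 = 7 h 40 min; less 45 min break → 6 h 55 min
Thu: 07:36–17:03 = 9 h 27 min; less 45 min break → 8 h 42 min
Fri: 06:47–17:46 = 10 h 59 min; less 45 min break → 10 h 14 min
Sat: 10:26–18:17 = 7 h 51 min; less 45 min break → 7 h 6 min
Total worked: 41 h 23 min = 2483 min.
Regular 40 h 0 min = 2400 min at £26.00/h; overtime 1 h 23 min = 83 min at £52.00/h.
Pay = (2400 × £26.00 + 83 × £52.00) ÷ 60 = £1111.93.

£1111.93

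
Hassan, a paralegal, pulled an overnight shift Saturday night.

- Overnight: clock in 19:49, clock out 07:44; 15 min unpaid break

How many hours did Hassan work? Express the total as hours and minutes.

11 h 40 min

Overnight: 19:49 → midnight = 4 h 11 min; midnight → 07:44 = 7 h 44 min; span 11 h 55 min; less 15 min break → 11 h 40 min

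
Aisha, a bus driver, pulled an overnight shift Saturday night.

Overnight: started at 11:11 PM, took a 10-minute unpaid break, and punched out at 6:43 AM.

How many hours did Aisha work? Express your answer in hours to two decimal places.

Overnight: 11:11 PM → midnight = 0 h 49 min; midnight → 6:43 AM = 6 h 43 min; span 7 h 32 min; less 10 min break → 7 h 22 min

7.37 hours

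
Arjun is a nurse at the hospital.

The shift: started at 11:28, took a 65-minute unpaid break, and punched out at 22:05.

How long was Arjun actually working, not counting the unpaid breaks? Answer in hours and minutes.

9 h 32 min

The shift: 11:28–22:05 = 10 h 37 min; less 65 min break → 9 h 32 min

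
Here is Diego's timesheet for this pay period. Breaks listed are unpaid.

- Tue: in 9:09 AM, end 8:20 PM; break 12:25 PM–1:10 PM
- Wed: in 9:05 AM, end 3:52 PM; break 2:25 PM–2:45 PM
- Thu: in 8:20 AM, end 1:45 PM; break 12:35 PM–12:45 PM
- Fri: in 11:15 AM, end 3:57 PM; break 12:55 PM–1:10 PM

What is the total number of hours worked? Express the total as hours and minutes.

Tue: 9:09 AM–8:20 PM = 11 h 11 min; less 45 min break → 10 h 26 min
Wed: 9:05 AM–3:52 PM = 6 h 47 min; less 20 min break → 6 h 27 min
Thu: 8:20 AM–1:45 PM = 5 h 25 min; less 10 min break → 5 h 15 min
Fri: 11:15 AM–3:57 PM = 4 h 42 min; less 15 min break → 4 h 27 min
Total: 10 h 26 min + 6 h 27 min + 5 h 15 min + 4 h 27 min = 26 h 35 min.

26 h 35 min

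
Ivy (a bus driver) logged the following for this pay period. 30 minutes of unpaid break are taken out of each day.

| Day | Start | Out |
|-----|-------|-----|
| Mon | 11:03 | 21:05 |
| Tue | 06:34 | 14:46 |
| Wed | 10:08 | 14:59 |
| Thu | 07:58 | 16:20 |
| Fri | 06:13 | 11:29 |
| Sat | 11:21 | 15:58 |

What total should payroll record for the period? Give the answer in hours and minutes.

38 h 20 min

Mon: 11:03–21:05 = 10 h 2 min; less 30 min break → 9 h 32 min
Tue: 06:34–14:46 = 8 h 12 min; less 30 min break → 7 h 42 min
Wed: 10:08–14:59 = 4 h 51 min; less 30 min break → 4 h 21 min
Thu: 07:58–16:20 = 8 h 22 min; less 30 min break → 7 h 52 min
Fri: 06:13–11:29 = 5 h 16 min; less 30 min break → 4 h 46 min
Sat: 11:21–15:58 = 4 h 37 min; less 30 min break → 4 h 7 min
Total: 9 h 32 min + 7 h 42 min + 4 h 21 min + 7 h 52 min + 4 h 46 min + 4 h 7 min = 38 h 20 min.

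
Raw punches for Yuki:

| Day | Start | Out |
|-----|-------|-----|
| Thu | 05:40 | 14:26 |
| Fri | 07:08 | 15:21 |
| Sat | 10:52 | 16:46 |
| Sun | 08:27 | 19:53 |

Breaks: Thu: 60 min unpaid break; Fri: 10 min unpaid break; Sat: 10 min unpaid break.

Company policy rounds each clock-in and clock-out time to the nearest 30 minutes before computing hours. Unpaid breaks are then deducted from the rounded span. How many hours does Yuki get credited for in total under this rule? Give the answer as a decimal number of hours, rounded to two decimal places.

33.67 hours

Thu: in 05:40→05:30, out 14:26→14:30; 9 h 0 min − 60 min = 8 h 0 min
Fri: in 07:08→07:00, out 15:21→15:30; 8 h 30 min − 10 min = 8 h 20 min
Sat: in 10:52→11:00, out 16:46→17:00; 6 h 0 min − 10 min = 5 h 50 min
Sun: in 08:27→08:30, out 19:53→20:00; 11 h 30 min
Total credited: 33 h 40 min.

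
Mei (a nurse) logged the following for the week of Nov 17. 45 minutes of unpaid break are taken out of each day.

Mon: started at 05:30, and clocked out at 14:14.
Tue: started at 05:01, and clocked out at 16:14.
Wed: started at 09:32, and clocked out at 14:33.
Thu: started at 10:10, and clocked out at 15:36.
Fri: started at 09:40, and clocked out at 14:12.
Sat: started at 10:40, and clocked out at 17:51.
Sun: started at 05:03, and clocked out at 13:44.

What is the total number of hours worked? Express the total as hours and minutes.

45 h 33 min

Mon: 05:30–14:14 = 8 h 44 min; less 45 min break → 7 h 59 min
Tue: 05:01–16:14 = 11 h 13 min; less 45 min break → 10 h 28 min
Wed: 09:32–14:33 = 5 h 1 min; less 45 min break → 4 h 16 min
Thu: 10:10–15:36 = 5 h 26 min; less 45 min break → 4 h 41 min
Fri: 09:40–14:12 = 4 h 32 min; less 45 min break → 3 h 47 min
Sat: 10:40–17:51 = 7 h 11 min; less 45 min break → 6 h 26 min
Sun: 05:03–13:44 = 8 h 41 min; less 45 min break → 7 h 56 min
Total: 7 h 59 min + 10 h 28 min + 4 h 16 min + 4 h 41 min + 3 h 47 min + 6 h 26 min + 7 h 56 min = 45 h 33 min.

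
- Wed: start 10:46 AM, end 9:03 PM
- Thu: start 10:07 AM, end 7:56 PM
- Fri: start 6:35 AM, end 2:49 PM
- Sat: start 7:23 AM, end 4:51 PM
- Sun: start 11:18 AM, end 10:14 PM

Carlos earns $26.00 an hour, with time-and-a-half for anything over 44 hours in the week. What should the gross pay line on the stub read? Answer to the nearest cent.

Wed: 10:46 AM–9:03 PM = 10 h 17 min
Thu: 10:07 AM–7:56 PM = 9 h 49 min
Fri: 6:35 AM–2:49 PM = 8 h 14 min
Sat: 7:23 AM–4:51 PM = 9 h 28 min
Sun: 11:18 AM–10:14 PM = 10 h 56 min
Total worked: 48 h 44 min = 2924 min.
Regular 44 h 0 min = 2640 min at $26.00/h; overtime 4 h 44 min = 284 min at $39.00/h.
Pay = (2640 × $26.00 + 284 × $39.00) ÷ 60 = $1328.60.

$1328.60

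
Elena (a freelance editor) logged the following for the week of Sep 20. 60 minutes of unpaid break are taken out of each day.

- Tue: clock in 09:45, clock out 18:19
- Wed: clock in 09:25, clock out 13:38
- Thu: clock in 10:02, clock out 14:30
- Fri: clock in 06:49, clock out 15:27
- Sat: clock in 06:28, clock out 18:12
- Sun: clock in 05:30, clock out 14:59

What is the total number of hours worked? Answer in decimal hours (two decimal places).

41.10 hours

Tue: 09:45–18:19 = 8 h 34 min; less 60 min break → 7 h 34 min
Wed: 09:25–13:38 = 4 h 13 min; less 60 min break → 3 h 13 min
Thu: 10:02–14:30 = 4 h 28 min; less 60 min break → 3 h 28 min
Fri: 06:49–15:27 = 8 h 38 min; less 60 min break → 7 h 38 min
Sat: 06:28–18:12 = 11 h 44 min; less 60 min break → 10 h 44 min
Sun: 05:30–14:59 = 9 h 29 min; less 60 min break → 8 h 29 min
Total: 7 h 34 min + 3 h 13 min + 3 h 28 min + 7 h 38 min + 10 h 44 min + 8 h 29 min = 41 h 6 min.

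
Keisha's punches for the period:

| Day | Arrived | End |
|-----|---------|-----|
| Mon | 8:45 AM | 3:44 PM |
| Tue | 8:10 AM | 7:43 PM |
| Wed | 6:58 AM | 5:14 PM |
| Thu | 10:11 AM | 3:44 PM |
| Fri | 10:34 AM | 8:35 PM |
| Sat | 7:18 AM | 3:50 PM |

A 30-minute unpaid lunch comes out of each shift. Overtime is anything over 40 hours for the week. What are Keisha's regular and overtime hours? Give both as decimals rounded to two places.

Mon: 8:45 AM–3:44 PM = 6 h 59 min; less 30 min break → 6 h 29 min
Tue: 8:10 AM–7:43 PM = 11 h 33 min; less 30 min break → 11 h 3 min
Wed: 6:58 AM–5:14 PM = 10 h 16 min; less 30 min break → 9 h 46 min
Thu: 10:11 AM–3:44 PM = 5 h 33 min; less 30 min break → 5 h 3 min
Fri: 10:34 AM–8:35 PM = 10 h 1 min; less 30 min break → 9 h 31 min
Sat: 7:18 AM–3:50 PM = 8 h 32 min; less 30 min break → 8 h 2 min
Total worked: 49 h 54 min = 49.90 h.
Threshold 40 h → overtime 9 h 54 min, regular 40 h 0 min.

Regular 40.00 hours, overtime 9.90 hours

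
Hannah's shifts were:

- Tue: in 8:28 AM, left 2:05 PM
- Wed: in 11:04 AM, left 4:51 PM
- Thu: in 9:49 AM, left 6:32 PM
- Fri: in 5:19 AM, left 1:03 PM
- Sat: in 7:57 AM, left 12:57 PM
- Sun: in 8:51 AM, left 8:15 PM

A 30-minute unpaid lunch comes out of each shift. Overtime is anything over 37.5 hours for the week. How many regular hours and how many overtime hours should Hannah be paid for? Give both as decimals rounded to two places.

Regular 37.50 hours, overtime 3.75 hours

Tue: 8:28 AM–2:05 PM = 5 h 37 min; less 30 min break → 5 h 7 min
Wed: 11:04 AM–4:51 PM = 5 h 47 min; less 30 min break → 5 h 17 min
Thu: 9:49 AM–6:32 PM = 8 h 43 min; less 30 min break → 8 h 13 min
Fri: 5:19 AM–1:03 PM = 7 h 44 min; less 30 min break → 7 h 14 min
Sat: 7:57 AM–12:57 PM = 5 h 0 min; less 30 min break → 4 h 30 min
Sun: 8:51 AM–8:15 PM = 11 h 24 min; less 30 min break → 10 h 54 min
Total worked: 41 h 15 min = 41.25 h.
Threshold 37.5 h → overtime 3 h 45 min, regular 37 h 30 min.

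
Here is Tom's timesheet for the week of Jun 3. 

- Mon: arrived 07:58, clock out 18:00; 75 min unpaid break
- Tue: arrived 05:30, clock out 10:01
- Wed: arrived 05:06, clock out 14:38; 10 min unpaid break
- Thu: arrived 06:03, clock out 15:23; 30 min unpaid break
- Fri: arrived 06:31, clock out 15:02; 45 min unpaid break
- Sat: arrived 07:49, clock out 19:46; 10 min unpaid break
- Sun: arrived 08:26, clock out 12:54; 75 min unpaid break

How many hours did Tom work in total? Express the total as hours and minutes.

54 h 16 min

Mon: 07:58–18:00 = 10 h 2 min; less 75 min break → 8 h 47 min
Tue: 05:30–10:01 = 4 h 31 min
Wed: 05:06–14:38 = 9 h 32 min; less 10 min break → 9 h 22 min
Thu: 06:03–15:23 = 9 h 20 min; less 30 min break → 8 h 50 min
Fri: 06:31–15:02 = 8 h 31 min; less 45 min break → 7 h 46 min
Sat: 07:49–19:46 = 11 h 57 min; less 10 min break → 11 h 47 min
Sun: 08:26–12:54 = 4 h 28 min; less 75 min break → 3 h 13 min
Total: 8 h 47 min + 4 h 31 min + 9 h 22 min + 8 h 50 min + 7 h 46 min + 11 h 47 min + 3 h 13 min = 54 h 16 min.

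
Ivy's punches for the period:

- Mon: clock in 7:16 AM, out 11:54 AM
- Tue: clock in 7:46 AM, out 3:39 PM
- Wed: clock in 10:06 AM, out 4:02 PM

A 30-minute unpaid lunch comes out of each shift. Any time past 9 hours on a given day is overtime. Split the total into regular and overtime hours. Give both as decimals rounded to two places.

Mon: 7:16 AM–11:54 AM = 4 h 38 min; less 30 min break → 4 h 8 min
Tue: 7:46 AM–3:39 PM = 7 h 53 min; less 30 min break → 7 h 23 min
Wed: 10:06 AM–4:02 PM = 5 h 56 min; less 30 min break → 5 h 26 min
Mon reg 4 h 8 min / OT 0 h 0 min; Tue reg 7 h 23 min / OT 0 h 0 min; Wed reg 5 h 26 min / OT 0 h 0 min.
Totals: regular 16 h 57 min, overtime 0 h 0 min.

Regular 16.95 hours, overtime 0.00 hours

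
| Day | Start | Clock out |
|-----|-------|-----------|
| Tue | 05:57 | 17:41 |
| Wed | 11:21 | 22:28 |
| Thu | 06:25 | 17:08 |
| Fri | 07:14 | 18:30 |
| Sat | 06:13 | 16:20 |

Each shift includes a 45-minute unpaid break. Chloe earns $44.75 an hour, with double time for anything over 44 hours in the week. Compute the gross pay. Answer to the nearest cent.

Tue: 05:57–17:41 = 11 h 44 min; less 45 min break → 10 h 59 min
Wed: 11:21–22:28 = 11 h 7 min; less 45 min break → 10 h 22 min
Thu: 06:25–17:08 = 10 h 43 min; less 45 min break → 9 h 58 min
Fri: 07:14–18:30 = 11 h 16 min; less 45 min break → 10 h 31 min
Sat: 06:13–16:20 = 10 h 7 min; less 45 min break → 9 h 22 min
Total worked: 51 h 12 min = 3072 min.
Regular 44 h 0 min = 2640 min at $44.75/h; overtime 7 h 12 min = 432 min at $89.50/h.
Pay = (2640 × $44.75 + 432 × $89.50) ÷ 60 = $2613.40.

$2613.40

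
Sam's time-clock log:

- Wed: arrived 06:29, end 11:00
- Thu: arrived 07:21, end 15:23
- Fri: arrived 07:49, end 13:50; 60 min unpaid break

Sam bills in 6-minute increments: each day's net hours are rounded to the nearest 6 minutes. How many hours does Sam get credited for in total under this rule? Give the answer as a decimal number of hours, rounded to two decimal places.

17.50 hours

Wed: 06:29–11:00 = 4 h 31 min → rounds to 4 h 30 min
Thu: 07:21–15:23 = 8 h 2 min → rounds to 8 h 0 min
Fri: 07:49–13:50 = 6 h 1 min − 60 min = 5 h 1 min → rounds to 5 h 0 min
Total credited: 17 h 30 min.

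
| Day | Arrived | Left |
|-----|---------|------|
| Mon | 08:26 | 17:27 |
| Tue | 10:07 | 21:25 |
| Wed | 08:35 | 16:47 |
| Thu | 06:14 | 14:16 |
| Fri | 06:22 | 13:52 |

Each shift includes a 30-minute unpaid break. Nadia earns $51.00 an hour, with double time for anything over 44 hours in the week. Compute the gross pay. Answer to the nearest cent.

$2119.05

Mon: 08:26–17:27 = 9 h 1 min; less 30 min break → 8 h 31 min
Tue: 10:07–21:25 = 11 h 18 min; less 30 min break → 10 h 48 min
Wed: 08:35–16:47 = 8 h 12 min; less 30 min break → 7 h 42 min
Thu: 06:14–14:16 = 8 h 2 min; less 30 min break → 7 h 32 min
Fri: 06:22–13:52 = 7 h 30 min; less 30 min break → 7 h 0 min
Total worked: 41 h 33 min = 2493 min.
Regular 41 h 33 min = 2493 min at $51.00/h; overtime 0 h 0 min = 0 min at $102.00/h.
Pay = (2493 × $51.00 + 0 × $102.00) ÷ 60 = $2119.05.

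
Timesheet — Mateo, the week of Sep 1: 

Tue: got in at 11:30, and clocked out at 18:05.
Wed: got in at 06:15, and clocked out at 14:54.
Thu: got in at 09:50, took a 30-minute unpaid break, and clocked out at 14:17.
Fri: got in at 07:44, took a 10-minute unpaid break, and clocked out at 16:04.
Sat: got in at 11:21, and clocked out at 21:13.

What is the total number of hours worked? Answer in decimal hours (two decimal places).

Tue: 11:30–18:05 = 6 h 35 min
Wed: 06:15–14:54 = 8 h 39 min
Thu: 09:50–14:17 = 4 h 27 min; less 30 min break → 3 h 57 min
Fri: 07:44–16:04 = 8 h 20 min; less 10 min break → 8 h 10 min
Sat: 11:21–21:13 = 9 h 52 min
Total: 6 h 35 min + 8 h 39 min + 3 h 57 min + 8 h 10 min + 9 h 52 min = 37 h 13 min.

37.22 hours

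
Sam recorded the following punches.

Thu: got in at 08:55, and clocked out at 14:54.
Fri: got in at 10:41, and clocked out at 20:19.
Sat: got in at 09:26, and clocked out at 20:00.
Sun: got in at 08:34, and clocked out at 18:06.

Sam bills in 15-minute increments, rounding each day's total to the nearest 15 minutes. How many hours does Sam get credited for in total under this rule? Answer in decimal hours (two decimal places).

Thu: 08:55–14:54 = 5 h 59 min → rounds to 6 h 0 min
Fri: 10:41–20:19 = 9 h 38 min → rounds to 9 h 45 min
Sat: 09:26–20:00 = 10 h 34 min → rounds to 10 h 30 min
Sun: 08:34–18:06 = 9 h 32 min → rounds to 9 h 30 min
Total credited: 35 h 45 min.

35.75 hours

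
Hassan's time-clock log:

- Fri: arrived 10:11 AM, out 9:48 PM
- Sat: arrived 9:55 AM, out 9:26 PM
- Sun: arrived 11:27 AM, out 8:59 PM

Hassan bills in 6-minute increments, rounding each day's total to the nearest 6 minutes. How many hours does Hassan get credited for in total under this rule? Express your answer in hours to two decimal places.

32.60 hours

Fri: 10:11 AM–9:48 PM = 11 h 37 min → rounds to 11 h 36 min
Sat: 9:55 AM–9:26 PM = 11 h 31 min → rounds to 11 h 30 min
Sun: 11:27 AM–8:59 PM = 9 h 32 min → rounds to 9 h 30 min
Total credited: 32 h 36 min.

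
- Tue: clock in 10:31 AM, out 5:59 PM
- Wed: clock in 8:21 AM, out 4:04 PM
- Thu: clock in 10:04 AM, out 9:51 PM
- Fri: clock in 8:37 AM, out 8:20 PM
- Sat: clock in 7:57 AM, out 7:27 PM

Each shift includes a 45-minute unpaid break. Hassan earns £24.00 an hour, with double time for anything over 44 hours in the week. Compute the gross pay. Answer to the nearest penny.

Tue: 10:31 AM–5:59 PM = 7 h 28 min; less 45 min break → 6 h 43 min
Wed: 8:21 AM–4:04 PM = 7 h 43 min; less 45 min break → 6 h 58 min
Thu: 10:04 AM–9:51 PM = 11 h 47 min; less 45 min break → 11 h 2 min
Fri: 8:37 AM–8:20 PM = 11 h 43 min; less 45 min break → 10 h 58 min
Sat: 7:57 AM–7:27 PM = 11 h 30 min; less 45 min break → 10 h 45 min
Total worked: 46 h 26 min = 2786 min.
Regular 44 h 0 min = 2640 min at £24.00/h; overtime 2 h 26 min = 146 min at £48.00/h.
Pay = (2640 × £24.00 + 146 × £48.00) ÷ 60 = £1172.80.

£1172.80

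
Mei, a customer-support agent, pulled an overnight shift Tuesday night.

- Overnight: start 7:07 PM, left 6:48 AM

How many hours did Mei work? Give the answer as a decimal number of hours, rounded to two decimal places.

Overnight: 7:07 PM → midnight = 4 h 53 min; midnight → 6:48 AM = 6 h 48 min; span 11 h 41 min

11.68 hours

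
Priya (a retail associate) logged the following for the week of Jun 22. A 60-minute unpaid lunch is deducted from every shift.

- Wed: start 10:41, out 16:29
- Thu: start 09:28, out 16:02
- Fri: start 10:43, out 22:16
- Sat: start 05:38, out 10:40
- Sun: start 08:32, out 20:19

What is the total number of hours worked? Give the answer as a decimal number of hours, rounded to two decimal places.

Wed: 10:41–16:29 = 5 h 48 min; less 60 min break → 4 h 48 min
Thu: 09:28–16:02 = 6 h 34 min; less 60 min break → 5 h 34 min
Fri: 10:43–22:16 = 11 h 33 min; less 60 min break → 10 h 33 min
Sat: 05:38–10:40 = 5 h 2 min; less 60 min break → 4 h 2 min
Sun: 08:32–20:19 = 11 h 47 min; less 60 min break → 10 h 47 min
Total: 4 h 48 min + 5 h 34 min + 10 h 33 min + 4 h 2 min + 10 h 47 min = 35 h 44 min.

35.73 hours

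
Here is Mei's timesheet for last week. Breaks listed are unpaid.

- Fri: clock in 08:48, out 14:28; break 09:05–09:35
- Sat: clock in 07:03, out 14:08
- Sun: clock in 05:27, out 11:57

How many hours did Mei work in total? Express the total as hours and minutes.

18 h 45 min

Fri: 08:48–14:28 = 5 h 40 min; less 30 min break → 5 h 10 min
Sat: 07:03–14:08 = 7 h 5 min
Sun: 05:27–11:57 = 6 h 30 min
Total: 5 h 10 min + 7 h 5 min + 6 h 30 min = 18 h 45 min.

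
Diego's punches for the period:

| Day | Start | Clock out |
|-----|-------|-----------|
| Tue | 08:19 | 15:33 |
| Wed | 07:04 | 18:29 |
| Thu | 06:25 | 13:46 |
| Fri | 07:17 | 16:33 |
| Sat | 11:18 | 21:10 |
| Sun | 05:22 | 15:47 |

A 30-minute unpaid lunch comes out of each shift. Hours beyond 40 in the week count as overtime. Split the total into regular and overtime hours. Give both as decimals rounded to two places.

Tue: 08:19–15:33 = 7 h 14 min; less 30 min break → 6 h 44 min
Wed: 07:04–18:29 = 11 h 25 min; less 30 min break → 10 h 55 min
Thu: 06:25–13:46 = 7 h 21 min; less 30 min break → 6 h 51 min
Fri: 07:17–16:33 = 9 h 16 min; less 30 min break → 8 h 46 min
Sat: 11:18–21:10 = 9 h 52 min; less 30 min break → 9 h 22 min
Sun: 05:22–15:47 = 10 h 25 min; less 30 min break → 9 h 55 min
Total worked: 52 h 33 min = 52.55 h.
Threshold 40 h → overtime 12 h 33 min, regular 40 h 0 min.

Regular 40.00 hours, overtime 12.55 hours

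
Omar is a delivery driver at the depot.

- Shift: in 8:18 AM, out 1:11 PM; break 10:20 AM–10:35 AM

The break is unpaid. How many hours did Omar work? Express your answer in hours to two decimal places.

Shift: 8:18 AM–1:11 PM = 4 h 53 min; less 15 min break → 4 h 38 min

4.63 hours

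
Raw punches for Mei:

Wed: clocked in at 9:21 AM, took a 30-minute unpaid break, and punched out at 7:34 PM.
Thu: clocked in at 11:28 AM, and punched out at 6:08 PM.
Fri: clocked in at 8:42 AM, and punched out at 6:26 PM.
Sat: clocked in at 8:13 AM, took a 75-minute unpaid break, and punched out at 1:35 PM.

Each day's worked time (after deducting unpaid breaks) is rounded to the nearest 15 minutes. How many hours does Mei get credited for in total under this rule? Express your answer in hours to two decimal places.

30.25 hours

Wed: 9:21 AM–7:34 PM = 10 h 13 min − 30 min = 9 h 43 min → rounds to 9 h 45 min
Thu: 11:28 AM–6:08 PM = 6 h 40 min → rounds to 6 h 45 min
Fri: 8:42 AM–6:26 PM = 9 h 44 min → rounds to 9 h 45 min
Sat: 8:13 AM–1:35 PM = 5 h 22 min − 75 min = 4 h 7 min → rounds to 4 h 0 min
Total credited: 30 h 15 min.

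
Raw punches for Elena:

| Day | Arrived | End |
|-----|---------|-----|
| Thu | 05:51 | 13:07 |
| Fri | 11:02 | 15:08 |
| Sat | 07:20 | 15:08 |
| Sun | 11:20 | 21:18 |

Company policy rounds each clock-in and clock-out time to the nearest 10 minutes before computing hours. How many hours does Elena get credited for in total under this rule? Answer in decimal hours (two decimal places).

Thu: in 05:51→05:50, out 13:07→13:10; 7 h 20 min
Fri: in 11:02→11:00, out 15:08→15:10; 4 h 10 min
Sat: in 07:20→07:20, out 15:08→15:10; 7 h 50 min
Sun: in 11:20→11:20, out 21:18→21:20; 10 h 0 min
Total credited: 29 h 20 min.

29.33 hours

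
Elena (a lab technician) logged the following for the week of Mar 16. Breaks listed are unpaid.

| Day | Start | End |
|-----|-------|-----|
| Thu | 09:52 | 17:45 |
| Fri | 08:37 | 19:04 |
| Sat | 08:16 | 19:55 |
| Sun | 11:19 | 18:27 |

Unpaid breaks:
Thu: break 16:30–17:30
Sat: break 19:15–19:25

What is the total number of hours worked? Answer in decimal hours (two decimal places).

Thu: 09:52–17:45 = 7 h 53 min; less 60 min break → 6 h 53 min
Fri: 08:37–19:04 = 10 h 27 min
Sat: 08:16–19:55 = 11 h 39 min; less 10 min break → 11 h 29 min
Sun: 11:19–18:27 = 7 h 8 min
Total: 6 h 53 min + 10 h 27 min + 11 h 29 min + 7 h 8 min = 35 h 57 min.

35.95 hours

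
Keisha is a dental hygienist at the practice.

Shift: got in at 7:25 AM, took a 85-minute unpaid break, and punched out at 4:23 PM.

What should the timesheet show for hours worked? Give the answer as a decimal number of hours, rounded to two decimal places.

7.55 hours

Shift: 7:25 AM–4:23 PM = 8 h 58 min; less 85 min break → 7 h 33 min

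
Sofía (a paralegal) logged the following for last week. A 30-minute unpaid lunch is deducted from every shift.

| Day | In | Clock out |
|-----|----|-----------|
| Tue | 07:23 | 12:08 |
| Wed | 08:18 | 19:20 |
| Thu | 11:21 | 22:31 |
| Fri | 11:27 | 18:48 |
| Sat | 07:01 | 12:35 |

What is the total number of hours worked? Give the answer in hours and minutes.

37 h 22 min

Tue: 07:23–12:08 = 4 h 45 min; less 30 min break → 4 h 15 min
Wed: 08:18–19:20 = 11 h 2 min; less 30 min break → 10 h 32 min
Thu: 11:21–22:31 = 11 h 10 min; less 30 min break → 10 h 40 min
Fri: 11:27–18:48 = 7 h 21 min; less 30 min break → 6 h 51 min
Sat: 07:01–12:35 = 5 h 34 min; less 30 min break → 5 h 4 min
Total: 4 h 15 min + 10 h 32 min + 10 h 40 min + 6 h 51 min + 5 h 4 min = 37 h 22 min.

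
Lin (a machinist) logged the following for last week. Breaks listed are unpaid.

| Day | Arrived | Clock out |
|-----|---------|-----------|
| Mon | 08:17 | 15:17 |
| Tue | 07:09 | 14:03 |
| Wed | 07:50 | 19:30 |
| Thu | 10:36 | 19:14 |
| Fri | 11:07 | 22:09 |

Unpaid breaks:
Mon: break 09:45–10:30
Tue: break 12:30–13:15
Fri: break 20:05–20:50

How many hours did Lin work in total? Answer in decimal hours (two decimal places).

Mon: 08:17–15:17 = 7 h 0 min; less 45 min break → 6 h 15 min
Tue: 07:09–14:03 = 6 h 54 min; less 45 min break → 6 h 9 min
Wed: 07:50–19:30 = 11 h 40 min
Thu: 10:36–19:14 = 8 h 38 min
Fri: 11:07–22:09 = 11 h 2 min; less 45 min break → 10 h 17 min
Total: 6 h 15 min + 6 h 9 min + 11 h 40 min + 8 h 38 min + 10 h 17 min = 42 h 59 min.

42.98 hours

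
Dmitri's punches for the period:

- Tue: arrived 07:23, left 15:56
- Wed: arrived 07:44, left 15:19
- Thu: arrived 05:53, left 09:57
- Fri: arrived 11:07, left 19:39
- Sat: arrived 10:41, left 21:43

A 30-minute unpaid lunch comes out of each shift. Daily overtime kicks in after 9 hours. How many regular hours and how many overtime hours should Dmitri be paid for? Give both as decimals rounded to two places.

Regular 35.73 hours, overtime 1.53 hours

Tue: 07:23–15:56 = 8 h 33 min; less 30 min break → 8 h 3 min
Wed: 07:44–15:19 = 7 h 35 min; less 30 min break → 7 h 5 min
Thu: 05:53–09:57 = 4 h 4 min; less 30 min break → 3 h 34 min
Fri: 11:07–19:39 = 8 h 32 min; less 30 min break → 8 h 2 min
Sat: 10:41–21:43 = 11 h 2 min; less 30 min break → 10 h 32 min
Tue reg 8 h 3 min / OT 0 h 0 min; Wed reg 7 h 5 min / OT 0 h 0 min; Thu reg 3 h 34 min / OT 0 h 0 min; Fri reg 8 h 2 min / OT 0 h 0 min; Sat reg 9 h 0 min / OT 1 h 32 min.
Totals: regular 35 h 44 min, overtime 1 h 32 min.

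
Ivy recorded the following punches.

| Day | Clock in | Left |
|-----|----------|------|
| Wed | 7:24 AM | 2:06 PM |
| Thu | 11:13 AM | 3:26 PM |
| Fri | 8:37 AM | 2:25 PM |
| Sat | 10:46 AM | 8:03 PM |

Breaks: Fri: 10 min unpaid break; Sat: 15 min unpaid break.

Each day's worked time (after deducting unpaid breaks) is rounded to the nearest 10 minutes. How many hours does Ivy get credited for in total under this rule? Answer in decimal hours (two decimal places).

25.50 hours

Wed: 7:24 AM–2:06 PM = 6 h 42 min → rounds to 6 h 40 min
Thu: 11:13 AM–3:26 PM = 4 h 13 min → rounds to 4 h 10 min
Fri: 8:37 AM–2:25 PM = 5 h 48 min − 10 min = 5 h 38 min → rounds to 5 h 40 min
Sat: 10:46 AM–8:03 PM = 9 h 17 min − 15 min = 9 h 2 min → rounds to 9 h 0 min
Total credited: 25 h 30 min.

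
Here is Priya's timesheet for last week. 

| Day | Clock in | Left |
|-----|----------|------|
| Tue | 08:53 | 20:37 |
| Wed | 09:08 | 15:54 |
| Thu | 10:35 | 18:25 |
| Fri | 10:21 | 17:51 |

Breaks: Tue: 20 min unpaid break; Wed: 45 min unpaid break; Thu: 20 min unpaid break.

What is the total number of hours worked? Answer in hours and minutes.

Tue: 08:53–20:37 = 11 h 44 min; less 20 min break → 11 h 24 min
Wed: 09:08–15:54 = 6 h 46 min; less 45 min break → 6 h 1 min
Thu: 10:35–18:25 = 7 h 50 min; less 20 min break → 7 h 30 min
Fri: 10:21–17:51 = 7 h 30 min
Total: 11 h 24 min + 6 h 1 min + 7 h 30 min + 7 h 30 min = 32 h 25 min.

32 h 25 min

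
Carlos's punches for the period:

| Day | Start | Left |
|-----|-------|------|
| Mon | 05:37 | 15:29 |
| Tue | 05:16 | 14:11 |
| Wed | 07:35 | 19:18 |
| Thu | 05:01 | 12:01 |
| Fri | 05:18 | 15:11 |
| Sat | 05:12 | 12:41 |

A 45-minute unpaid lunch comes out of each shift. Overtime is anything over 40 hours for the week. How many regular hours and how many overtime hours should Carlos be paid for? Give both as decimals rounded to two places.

Mon: 05:37–15:29 = 9 h 52 min; less 45 min break → 9 h 7 min
Tue: 05:16–14:11 = 8 h 55 min; less 45 min break → 8 h 10 min
Wed: 07:35–19:18 = 11 h 43 min; less 45 min break → 10 h 58 min
Thu: 05:01–12:01 = 7 h 0 min; less 45 min break → 6 h 15 min
Fri: 05:18–15:11 = 9 h 53 min; less 45 min break → 9 h 8 min
Sat: 05:12–12:41 = 7 h 29 min; less 45 min break → 6 h 44 min
Total worked: 50 h 22 min = 50.37 h.
Threshold 40 h → overtime 10 h 22 min, regular 40 h 0 min.

Regular 40.00 hours, overtime 10.37 hours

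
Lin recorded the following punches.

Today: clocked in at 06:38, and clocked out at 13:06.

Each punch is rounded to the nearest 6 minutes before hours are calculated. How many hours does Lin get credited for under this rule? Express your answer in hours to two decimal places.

Today: in 06:38→06:36, out 13:06→13:06; 6 h 30 min

6.50 hours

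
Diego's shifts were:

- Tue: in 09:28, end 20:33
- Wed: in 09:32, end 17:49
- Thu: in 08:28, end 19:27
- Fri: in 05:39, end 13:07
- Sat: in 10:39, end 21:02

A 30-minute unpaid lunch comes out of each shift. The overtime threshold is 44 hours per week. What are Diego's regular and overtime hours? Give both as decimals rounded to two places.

Tue: 09:28–20:33 = 11 h 5 min; less 30 min break → 10 h 35 min
Wed: 09:32–17:49 = 8 h 17 min; less 30 min break → 7 h 47 min
Thu: 08:28–19:27 = 10 h 59 min; less 30 min break → 10 h 29 min
Fri: 05:39–13:07 = 7 h 28 min; less 30 min break → 6 h 58 min
Sat: 10:39–21:02 = 10 h 23 min; less 30 min break → 9 h 53 min
Total worked: 45 h 42 min = 45.70 h.
Threshold 44 h → overtime 1 h 42 min, regular 44 h 0 min.

Regular 44.00 hours, overtime 1.70 hours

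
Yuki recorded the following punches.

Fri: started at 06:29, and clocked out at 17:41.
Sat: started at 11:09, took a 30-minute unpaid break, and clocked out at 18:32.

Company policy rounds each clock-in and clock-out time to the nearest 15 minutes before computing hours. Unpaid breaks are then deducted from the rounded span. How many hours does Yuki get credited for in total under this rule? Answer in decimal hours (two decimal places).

18.00 hours

Fri: in 06:29→06:30, out 17:41→17:45; 11 h 15 min
Sat: in 11:09→11:15, out 18:32→18:30; 7 h 15 min − 30 min = 6 h 45 min
Total credited: 18 h 0 min.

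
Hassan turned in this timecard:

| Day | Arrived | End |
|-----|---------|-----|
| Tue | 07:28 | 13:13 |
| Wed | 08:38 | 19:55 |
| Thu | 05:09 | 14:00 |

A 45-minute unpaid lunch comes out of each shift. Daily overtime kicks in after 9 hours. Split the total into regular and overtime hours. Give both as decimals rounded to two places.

Tue: 07:28–13:13 = 5 h 45 min; less 45 min break → 5 h 0 min
Wed: 08:38–19:55 = 11 h 17 min; less 45 min break → 10 h 32 min
Thu: 05:09–14:00 = 8 h 51 min; less 45 min break → 8 h 6 min
Tue reg 5 h 0 min / OT 0 h 0 min; Wed reg 9 h 0 min / OT 1 h 32 min; Thu reg 8 h 6 min / OT 0 h 0 min.
Totals: regular 22 h 6 min, overtime 1 h 32 min.

Regular 22.10 hours, overtime 1.53 hours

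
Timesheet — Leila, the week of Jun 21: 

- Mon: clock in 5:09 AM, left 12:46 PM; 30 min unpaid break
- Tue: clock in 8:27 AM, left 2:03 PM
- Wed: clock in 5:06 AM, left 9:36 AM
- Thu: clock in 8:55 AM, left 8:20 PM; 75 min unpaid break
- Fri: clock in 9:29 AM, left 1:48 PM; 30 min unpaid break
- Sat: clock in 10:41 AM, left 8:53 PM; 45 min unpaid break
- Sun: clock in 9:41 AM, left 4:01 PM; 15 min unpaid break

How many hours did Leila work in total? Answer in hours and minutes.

46 h 44 min

Mon: 5:09 AM–12:46 PM = 7 h 37 min; less 30 min break → 7 h 7 min
Tue: 8:27 AM–2:03 PM = 5 h 36 min
Wed: 5:06 AM–9:36 AM = 4 h 30 min
Thu: 8:55 AM–8:20 PM = 11 h 25 min; less 75 min break → 10 h 10 min
Fri: 9:29 AM–1:48 PM = 4 h 19 min; less 30 min break → 3 h 49 min
Sat: 10:41 AM–8:53 PM = 10 h 12 min; less 45 min break → 9 h 27 min
Sun: 9:41 AM–4:01 PM = 6 h 20 min; less 15 min break → 6 h 5 min
Total: 7 h 7 min + 5 h 36 min + 4 h 30 min + 10 h 10 min + 3 h 49 min + 9 h 27 min + 6 h 5 min = 46 h 44 min.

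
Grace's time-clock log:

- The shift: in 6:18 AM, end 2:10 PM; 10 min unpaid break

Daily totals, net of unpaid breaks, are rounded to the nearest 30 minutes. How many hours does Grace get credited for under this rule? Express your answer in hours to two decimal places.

7.50 hours

The shift: 6:18 AM–2:10 PM = 7 h 52 min − 10 min = 7 h 42 min → rounds to 7 h 30 min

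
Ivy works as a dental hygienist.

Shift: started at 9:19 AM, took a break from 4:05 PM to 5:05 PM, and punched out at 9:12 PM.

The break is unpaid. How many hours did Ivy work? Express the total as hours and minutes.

10 h 53 min

Shift: 9:19 AM–9:12 PM = 11 h 53 min; less 60 min break → 10 h 53 min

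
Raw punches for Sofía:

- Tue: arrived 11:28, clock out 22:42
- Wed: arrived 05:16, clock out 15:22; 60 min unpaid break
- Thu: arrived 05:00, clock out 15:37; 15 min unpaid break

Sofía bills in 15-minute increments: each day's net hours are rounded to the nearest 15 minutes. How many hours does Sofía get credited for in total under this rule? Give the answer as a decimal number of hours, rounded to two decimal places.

Tue: 11:28–22:42 = 11 h 14 min → rounds to 11 h 15 min
Wed: 05:16–15:22 = 10 h 6 min − 60 min = 9 h 6 min → rounds to 9 h 0 min
Thu: 05:00–15:37 = 10 h 37 min − 15 min = 10 h 22 min → rounds to 10 h 15 min
Total credited: 30 h 30 min.

30.50 hours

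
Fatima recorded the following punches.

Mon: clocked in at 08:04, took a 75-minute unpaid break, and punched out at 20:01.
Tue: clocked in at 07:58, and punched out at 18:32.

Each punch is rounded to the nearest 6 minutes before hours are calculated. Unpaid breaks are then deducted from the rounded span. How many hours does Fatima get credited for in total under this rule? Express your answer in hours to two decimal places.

Mon: in 08:04→08:06, out 20:01→20:00; 11 h 54 min − 75 min = 10 h 39 min
Tue: in 07:58→08:00, out 18:32→18:30; 10 h 30 min
Total credited: 21 h 9 min.

21.15 hours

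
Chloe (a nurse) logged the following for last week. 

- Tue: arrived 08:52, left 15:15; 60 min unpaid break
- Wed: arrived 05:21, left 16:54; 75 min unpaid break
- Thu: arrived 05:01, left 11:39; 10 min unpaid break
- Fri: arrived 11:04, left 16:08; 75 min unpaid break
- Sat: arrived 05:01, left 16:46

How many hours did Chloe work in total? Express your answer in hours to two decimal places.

37.72 hours

Tue: 08:52–15:15 = 6 h 23 min; less 60 min break → 5 h 23 min
Wed: 05:21–16:54 = 11 h 33 min; less 75 min break → 10 h 18 min
Thu: 05:01–11:39 = 6 h 38 min; less 10 min break → 6 h 28 min
Fri: 11:04–16:08 = 5 h 4 min; less 75 min break → 3 h 49 min
Sat: 05:01–16:46 = 11 h 45 min
Total: 5 h 23 min + 10 h 18 min + 6 h 28 min + 3 h 49 min + 11 h 45 min = 37 h 43 min.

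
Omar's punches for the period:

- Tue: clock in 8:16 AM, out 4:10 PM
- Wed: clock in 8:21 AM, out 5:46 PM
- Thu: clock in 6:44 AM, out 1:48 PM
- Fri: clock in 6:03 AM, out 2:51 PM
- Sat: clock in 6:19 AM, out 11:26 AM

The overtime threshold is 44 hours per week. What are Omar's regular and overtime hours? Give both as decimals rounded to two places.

Regular 38.30 hours, overtime 0.00 hours

Tue: 8:16 AM–4:10 PM = 7 h 54 min
Wed: 8:21 AM–5:46 PM = 9 h 25 min
Thu: 6:44 AM–1:48 PM = 7 h 4 min
Fri: 6:03 AM–2:51 PM = 8 h 48 min
Sat: 6:19 AM–11:26 AM = 5 h 7 min
Total worked: 38 h 18 min = 38.30 h.
Threshold 44 h → overtime 0 h 0 min, regular 38 h 18 min.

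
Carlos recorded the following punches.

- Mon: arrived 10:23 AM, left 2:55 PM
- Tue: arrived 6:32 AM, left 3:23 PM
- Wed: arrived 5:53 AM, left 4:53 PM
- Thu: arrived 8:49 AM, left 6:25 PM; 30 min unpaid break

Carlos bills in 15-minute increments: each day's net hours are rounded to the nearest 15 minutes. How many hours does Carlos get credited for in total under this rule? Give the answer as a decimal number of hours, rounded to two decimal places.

Mon: 10:23 AM–2:55 PM = 4 h 32 min → rounds to 4 h 30 min
Tue: 6:32 AM–3:23 PM = 8 h 51 min → rounds to 8 h 45 min
Wed: 5:53 AM–4:53 PM = 11 h 0 min → rounds to 11 h 0 min
Thu: 8:49 AM–6:25 PM = 9 h 36 min − 30 min = 9 h 6 min → rounds to 9 h 0 min
Total credited: 33 h 15 min.

33.25 hours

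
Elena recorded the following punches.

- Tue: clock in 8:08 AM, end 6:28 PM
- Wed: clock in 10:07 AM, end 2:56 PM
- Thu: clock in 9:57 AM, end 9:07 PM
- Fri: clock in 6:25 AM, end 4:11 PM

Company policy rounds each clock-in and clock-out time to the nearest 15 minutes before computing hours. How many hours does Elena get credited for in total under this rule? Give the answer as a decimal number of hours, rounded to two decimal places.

36.00 hours

Tue: in 8:08 AM→8:15 AM, out 6:28 PM→6:30 PM; 10 h 15 min
Wed: in 10:07 AM→10:00 AM, out 2:56 PM→3:00 PM; 5 h 0 min
Thu: in 9:57 AM→10:00 AM, out 9:07 PM→9:00 PM; 11 h 0 min
Fri: in 6:25 AM→6:30 AM, out 4:11 PM→4:15 PM; 9 h 45 min
Total credited: 36 h 0 min.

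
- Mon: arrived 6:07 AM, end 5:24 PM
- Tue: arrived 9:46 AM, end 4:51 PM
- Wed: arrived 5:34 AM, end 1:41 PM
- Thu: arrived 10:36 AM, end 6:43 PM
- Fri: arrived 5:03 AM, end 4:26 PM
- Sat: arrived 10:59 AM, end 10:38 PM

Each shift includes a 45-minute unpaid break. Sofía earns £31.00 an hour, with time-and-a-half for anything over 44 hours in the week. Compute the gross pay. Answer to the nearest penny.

£1788.70

Mon: 6:07 AM–5:24 PM = 11 h 17 min; less 45 min break → 10 h 32 min
Tue: 9:46 AM–4:51 PM = 7 h 5 min; less 45 min break → 6 h 20 min
Wed: 5:34 AM–1:41 PM = 8 h 7 min; less 45 min break → 7 h 22 min
Thu: 10:36 AM–6:43 PM = 8 h 7 min; less 45 min break → 7 h 22 min
Fri: 5:03 AM–4:26 PM = 11 h 23 min; less 45 min break → 10 h 38 min
Sat: 10:59 AM–10:38 PM = 11 h 39 min; less 45 min break → 10 h 54 min
Total worked: 53 h 8 min = 3188 min.
Regular 44 h 0 min = 2640 min at £31.00/h; overtime 9 h 8 min = 548 min at £46.50/h.
Pay = (2640 × £31.00 + 548 × £46.50) ÷ 60 = £1788.70.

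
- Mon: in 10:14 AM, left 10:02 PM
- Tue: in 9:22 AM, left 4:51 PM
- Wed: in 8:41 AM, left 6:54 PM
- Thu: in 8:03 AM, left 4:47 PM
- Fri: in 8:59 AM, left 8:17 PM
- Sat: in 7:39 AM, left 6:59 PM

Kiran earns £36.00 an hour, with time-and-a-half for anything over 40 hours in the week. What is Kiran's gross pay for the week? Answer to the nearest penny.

Mon: 10:14 AM–10:02 PM = 11 h 48 min
Tue: 9:22 AM–4:51 PM = 7 h 29 min
Wed: 8:41 AM–6:54 PM = 10 h 13 min
Thu: 8:03 AM–4:47 PM = 8 h 44 min
Fri: 8:59 AM–8:17 PM = 11 h 18 min
Sat: 7:39 AM–6:59 PM = 11 h 20 min
Total worked: 60 h 52 min = 3652 min.
Regular 40 h 0 min = 2400 min at £36.00/h; overtime 20 h 52 min = 1252 min at £54.00/h.
Pay = (2400 × £36.00 + 1252 × £54.00) ÷ 60 = £2566.80.

£2566.80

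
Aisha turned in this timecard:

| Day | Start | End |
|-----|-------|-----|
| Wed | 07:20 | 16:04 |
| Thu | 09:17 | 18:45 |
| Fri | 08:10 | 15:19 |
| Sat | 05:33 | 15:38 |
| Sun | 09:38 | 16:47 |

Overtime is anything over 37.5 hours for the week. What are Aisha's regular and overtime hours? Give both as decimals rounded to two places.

Wed: 07:20–16:04 = 8 h 44 min
Thu: 09:17–18:45 = 9 h 28 min
Fri: 08:10–15:19 = 7 h 9 min
Sat: 05:33–15:38 = 10 h 5 min
Sun: 09:38–16:47 = 7 h 9 min
Total worked: 42 h 35 min = 42.58 h.
Threshold 37.5 h → overtime 5 h 5 min, regular 37 h 30 min.

Regular 37.50 hours, overtime 5.08 hours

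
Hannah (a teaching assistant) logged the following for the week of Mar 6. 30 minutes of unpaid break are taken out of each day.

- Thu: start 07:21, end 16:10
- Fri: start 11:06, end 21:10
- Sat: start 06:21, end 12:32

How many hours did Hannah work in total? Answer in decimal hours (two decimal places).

23.57 hours

Thu: 07:21–16:10 = 8 h 49 min; less 30 min break → 8 h 19 min
Fri: 11:06–21:10 = 10 h 4 min; less 30 min break → 9 h 34 min
Sat: 06:21–12:32 = 6 h 11 min; less 30 min break → 5 h 41 min
Total: 8 h 19 min + 9 h 34 min + 5 h 41 min = 23 h 34 min.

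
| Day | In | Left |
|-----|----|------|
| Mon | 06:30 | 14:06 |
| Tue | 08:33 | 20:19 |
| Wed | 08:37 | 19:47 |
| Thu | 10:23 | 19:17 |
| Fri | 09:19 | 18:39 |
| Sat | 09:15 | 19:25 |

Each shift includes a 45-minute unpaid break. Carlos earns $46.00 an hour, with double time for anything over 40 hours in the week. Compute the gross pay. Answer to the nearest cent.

Mon: 06:30–14:06 = 7 h 36 min; less 45 min break → 6 h 51 min
Tue: 08:33–20:19 = 11 h 46 min; less 45 min break → 11 h 1 min
Wed: 08:37–19:47 = 11 h 10 min; less 45 min break → 10 h 25 min
Thu: 10:23–19:17 = 8 h 54 min; less 45 min break → 8 h 9 min
Fri: 09:19–18:39 = 9 h 20 min; less 45 min break → 8 h 35 min
Sat: 09:15–19:25 = 10 h 10 min; less 45 min break → 9 h 25 min
Total worked: 54 h 26 min = 3266 min.
Regular 40 h 0 min = 2400 min at $46.00/h; overtime 14 h 26 min = 866 min at $92.00/h.
Pay = (2400 × $46.00 + 866 × $92.00) ÷ 60 = $3167.87.

$3167.87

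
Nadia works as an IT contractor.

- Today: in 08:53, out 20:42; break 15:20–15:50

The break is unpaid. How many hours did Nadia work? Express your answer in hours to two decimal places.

11.32 hours

Today: 08:53–20:42 = 11 h 49 min; less 30 min break → 11 h 19 min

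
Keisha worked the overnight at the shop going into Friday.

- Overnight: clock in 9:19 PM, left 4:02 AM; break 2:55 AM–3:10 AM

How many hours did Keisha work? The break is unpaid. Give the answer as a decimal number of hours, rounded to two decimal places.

Overnight: 9:19 PM → midnight = 2 h 41 min; midnight → 4:02 AM = 4 h 2 min; span 6 h 43 min; less 15 min break → 6 h 28 min

6.47 hours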